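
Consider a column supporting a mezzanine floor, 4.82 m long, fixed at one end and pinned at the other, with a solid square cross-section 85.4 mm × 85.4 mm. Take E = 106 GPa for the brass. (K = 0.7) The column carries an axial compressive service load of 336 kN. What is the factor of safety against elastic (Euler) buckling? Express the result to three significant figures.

I = a⁴/12 = 85.4⁴/12 = 4.433×10^6 mm⁴
I = 4.433×10^6 mm⁴ = 4.433×10^-6 m⁴
Effective length L_e = K·L = 0.7 × 4.82 = 3.374 m
P_cr = π²EI / L_e² = π² × 106×10⁹ × 4.433×10^-6 / 3.374² = 4.073×10^5 N
Factor of safety n = P_cr / P = 407.35 / 336 = 1.21

n ≈ 1.21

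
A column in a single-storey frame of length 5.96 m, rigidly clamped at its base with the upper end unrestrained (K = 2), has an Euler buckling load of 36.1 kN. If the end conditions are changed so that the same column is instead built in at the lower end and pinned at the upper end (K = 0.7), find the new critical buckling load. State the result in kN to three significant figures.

P_cr ≈ 295 kN

P_cr ∝ 1/K², so P_cr,new = P_cr,old × (K_old/K_new)² = 36.1 × (2/0.7)²
= 36.1 × 8.163 = 295 kN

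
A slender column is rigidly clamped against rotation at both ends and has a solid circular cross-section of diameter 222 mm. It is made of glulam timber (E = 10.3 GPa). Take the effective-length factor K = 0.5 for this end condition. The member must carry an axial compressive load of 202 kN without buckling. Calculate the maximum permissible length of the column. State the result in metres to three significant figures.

L_max ≈ 15.5 m

I = πd⁴/64 = π×222⁴/64 = 1.192×10^8 mm⁴
I = 1.192×10^-4 m⁴
At the buckling limit P_cr = P = 2.020×10^5 N
From P_cr = π²EI/(K·L)²:  L = (1/K)·√(π²EI/P_cr) = (1/0.5)·√(π²×1.03×10^10×1.192×10^-4/2.020×10^5)
L = 15.5 m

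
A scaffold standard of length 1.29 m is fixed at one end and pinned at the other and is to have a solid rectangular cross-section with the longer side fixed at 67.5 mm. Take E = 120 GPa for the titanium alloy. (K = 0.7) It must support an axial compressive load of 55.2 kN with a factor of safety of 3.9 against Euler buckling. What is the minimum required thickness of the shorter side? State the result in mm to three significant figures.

Required P_cr = n·P = 3.9 × 55.2 = 215.3 kN
L_e = K·L = 0.7 × 1.29 = 0.9030 m
Required I = P_cr·L_e²/(π²E) = 2.153×10^5 × 0.9030² / (π² × 1.20×10^11) = 1.482×10^-7 m⁴
I_req = 1.482×10^5 mm⁴
Rectangle, weak axis: I_min = h·b³/12 with h = 67.5 mm fixed  ⇒  b = (12I/h)^(1/3) = 29.8 mm

b ≈ 29.8 mm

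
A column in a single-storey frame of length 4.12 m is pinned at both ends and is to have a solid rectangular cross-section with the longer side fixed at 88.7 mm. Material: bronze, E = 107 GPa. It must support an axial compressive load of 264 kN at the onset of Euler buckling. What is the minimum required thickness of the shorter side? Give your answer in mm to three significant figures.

b ≈ 83.1 mm

L_e = K·L = 1 × 4.12 = 4.120 m
Required I = P_cr·L_e²/(π²E) = 2.640×10^5 × 4.120² / (π² × 1.07×10^11) = 4.243×10^-6 m⁴
I_req = 4.243×10^6 mm⁴
Rectangle, weak axis: I_min = h·b³/12 with h = 88.7 mm fixed  ⇒  b = (12I/h)^(1/3) = 83.1 mm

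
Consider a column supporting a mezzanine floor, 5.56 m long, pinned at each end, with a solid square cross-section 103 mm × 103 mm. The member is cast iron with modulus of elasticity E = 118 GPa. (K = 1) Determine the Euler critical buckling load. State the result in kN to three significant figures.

P_cr ≈ 353 kN

I = a⁴/12 = 103⁴/12 = 9.379×10^6 mm⁴
I = 9.379×10^6 mm⁴ = 9.379×10^-6 m⁴
Effective length L_e = K·L = 1 × 5.56 = 5.560 m
P_cr = π²EI / L_e² = π² × 118×10⁹ × 9.379×10^-6 / 5.560² = 3.533×10^5 N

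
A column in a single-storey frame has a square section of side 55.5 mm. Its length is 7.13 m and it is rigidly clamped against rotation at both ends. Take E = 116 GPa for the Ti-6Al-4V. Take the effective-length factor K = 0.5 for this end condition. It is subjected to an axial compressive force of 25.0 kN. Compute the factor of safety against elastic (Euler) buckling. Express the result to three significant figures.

n ≈ 2.85

I = a⁴/12 = 55.5⁴/12 = 7.907×10^5 mm⁴
I = 7.907×10^5 mm⁴ = 7.907×10^-7 m⁴
Effective length L_e = K·L = 0.5 × 7.13 = 3.565 m
P_cr = π²EI / L_e² = π² × 116×10⁹ × 7.907×10^-7 / 3.565² = 7.122×10^4 N
Factor of safety n = P_cr / P = 71.224 / 25.0 = 2.85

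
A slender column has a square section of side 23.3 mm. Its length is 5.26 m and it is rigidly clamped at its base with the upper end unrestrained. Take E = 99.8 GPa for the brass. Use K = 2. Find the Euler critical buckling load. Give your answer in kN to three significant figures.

P_cr ≈ 0.219 kN

I = a⁴/12 = 23.3⁴/12 = 2.456×10^4 mm⁴
I = 2.456×10^4 mm⁴ = 2.456×10^-8 m⁴
Effective length L_e = K·L = 2 × 5.26 = 10.52 m
P_cr = π²EI / L_e² = π² × 99.8×10⁹ × 2.456×10^-8 / 10.52² = 218.6 N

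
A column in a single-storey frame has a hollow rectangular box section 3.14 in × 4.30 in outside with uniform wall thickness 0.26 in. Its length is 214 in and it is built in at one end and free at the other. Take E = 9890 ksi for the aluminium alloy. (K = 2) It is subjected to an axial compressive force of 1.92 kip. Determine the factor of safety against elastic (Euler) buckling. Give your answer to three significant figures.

Inner dimensions: h_i = 4.30 − 2×0.26 = 3.780 in, b_i = 3.14 − 2×0.26 = 2.620 in
Weak-axis I_min = (h_o·b_o³ − h_i·b_i³)/12 with b_o = 3.14, b_i = 2.620 in (shorter outer/inner sides).
I_min = (4.30×3.14³ − 3.780×2.620³)/12 = 5.429 in⁴
Effective length L_e = K·L = 2 × 214 = 428.0 in
P_cr = π²EI / L_e² = π² × 9890×10³ × 5.429 / 428.0² = 2.893×10^3 lb
Factor of safety n = P_cr / P = 2.8926 / 1.92 = 1.51

n ≈ 1.51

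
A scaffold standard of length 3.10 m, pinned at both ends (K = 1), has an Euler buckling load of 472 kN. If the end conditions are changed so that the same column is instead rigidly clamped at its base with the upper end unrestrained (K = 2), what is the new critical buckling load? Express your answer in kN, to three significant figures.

P_cr ≈ 118 kN

P_cr ∝ 1/K², so P_cr,new = P_cr,old × (K_old/K_new)² = 472 × (1/2)²
= 472 × 0.2500 = 118 kN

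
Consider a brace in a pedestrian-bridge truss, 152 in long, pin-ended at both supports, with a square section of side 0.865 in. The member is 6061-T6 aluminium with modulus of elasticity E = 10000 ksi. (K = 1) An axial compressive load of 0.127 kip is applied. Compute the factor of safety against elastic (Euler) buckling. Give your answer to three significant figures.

I = a⁴/12 = 0.865⁴/12 = 4.665×10^-2 in⁴
Effective length L_e = K·L = 1 × 152 = 152.0 in
P_cr = π²EI / L_e² = π² × 10000×10³ × 4.665×10^-2 / 152.0² = 199.3 lb
Factor of safety n = P_cr / P = 0.19929 / 0.127 = 1.57

n ≈ 1.57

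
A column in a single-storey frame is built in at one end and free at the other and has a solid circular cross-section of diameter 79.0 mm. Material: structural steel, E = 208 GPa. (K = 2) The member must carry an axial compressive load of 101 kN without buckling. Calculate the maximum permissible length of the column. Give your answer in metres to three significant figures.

I = πd⁴/64 = π×79.0⁴/64 = 1.912×10^6 mm⁴
I = 1.912×10^-6 m⁴
At the buckling limit P_cr = P = 1.010×10^5 N
From P_cr = π²EI/(K·L)²:  L = (1/K)·√(π²EI/P_cr) = (1/2)·√(π²×2.08×10^11×1.912×10^-6/1.010×10^5)
L = 3.12 m

L_max ≈ 3.12 m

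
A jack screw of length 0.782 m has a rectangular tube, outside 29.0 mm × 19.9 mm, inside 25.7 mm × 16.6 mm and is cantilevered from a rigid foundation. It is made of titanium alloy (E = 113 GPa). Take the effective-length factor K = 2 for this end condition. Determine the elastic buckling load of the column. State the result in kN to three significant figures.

P_cr ≈ 4.22 kN

Weak-axis I_min = (h_o·b_o³ − h_i·b_i³)/12 with b_o = 19.9, b_i = 16.60 mm (shorter outer/inner sides).
I_min = (29.0×19.9³ − 25.70×16.60³)/12 = 9.248×10^3 mm⁴
I = 9.248×10^3 mm⁴ = 9.248×10^-9 m⁴
Effective length L_e = K·L = 2 × 0.782 = 1.564 m
P_cr = π²EI / L_e² = π² × 113×10⁹ × 9.248×10^-9 / 1.564² = 4.217×10^3 N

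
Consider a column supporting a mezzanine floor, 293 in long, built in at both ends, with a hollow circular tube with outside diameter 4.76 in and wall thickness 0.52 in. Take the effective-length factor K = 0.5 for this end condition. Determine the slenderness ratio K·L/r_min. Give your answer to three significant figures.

Inner diameter d_i = 4.76 − 2×0.52 = 3.720 in
I = π(d_o⁴ − d_i⁴)/64 = π(4.76⁴ − 3.720⁴)/64 = 15.80 in⁴
A = 6.927 in²;  r_min = √(I/A) = √(15.80/6.927) = 1.510 in
L_e = K·L = 0.5 × 293 = 146.5 in
λ = L_e / r_min = 146.50 / 1.510 = 97.0

λ ≈ 97.0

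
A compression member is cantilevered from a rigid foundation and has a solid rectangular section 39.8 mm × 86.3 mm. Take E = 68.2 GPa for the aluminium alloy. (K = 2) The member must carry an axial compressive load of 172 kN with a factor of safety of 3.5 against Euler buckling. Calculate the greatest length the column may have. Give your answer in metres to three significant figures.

Buckling occurs about the weak axis: I_min = h·b³/12 with b = 39.8 mm (the shorter side).
I_min = 86.3×39.8³/12 = 4.534×10^5 mm⁴
I = 4.534×10^-7 m⁴
Required critical load P_cr = n·P = 3.5 × 172 = 602.0 kN = 6.020×10^5 N
From P_cr = π²EI/(K·L)²:  L = (1/K)·√(π²EI/P_cr) = (1/2)·√(π²×6.82×10^10×4.534×10^-7/6.020×10^5)
L = 0.356 m

L_max ≈ 0.356 m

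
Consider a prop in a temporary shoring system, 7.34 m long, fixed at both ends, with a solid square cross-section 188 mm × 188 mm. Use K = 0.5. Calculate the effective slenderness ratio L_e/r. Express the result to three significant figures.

λ ≈ 67.6

For a square r = a/√12 = 188/√12 = 54.27 mm
L_e = K·L = 0.5 × 7.34 m = 3.670 m = 3670.0 mm
λ = L_e / r_min = 3670.0 / 54.27 = 67.6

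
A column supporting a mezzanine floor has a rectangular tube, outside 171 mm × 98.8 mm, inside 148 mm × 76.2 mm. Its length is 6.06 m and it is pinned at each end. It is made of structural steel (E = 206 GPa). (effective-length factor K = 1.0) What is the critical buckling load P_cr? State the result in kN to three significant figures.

Weak-axis I_min = (h_o·b_o³ − h_i·b_i³)/12 with b_o = 98.8, b_i = 76.20 mm (shorter outer/inner sides).
I_min = (171×98.8³ − 148.0×76.20³)/12 = 8.286×10^6 mm⁴
I = 8.286×10^6 mm⁴ = 8.286×10^-6 m⁴
Effective length L_e = K·L = 1 × 6.06 = 6.060 m
P_cr = π²EI / L_e² = π² × 206×10⁹ × 8.286×10^-6 / 6.060² = 4.588×10^5 N

P_cr ≈ 459 kN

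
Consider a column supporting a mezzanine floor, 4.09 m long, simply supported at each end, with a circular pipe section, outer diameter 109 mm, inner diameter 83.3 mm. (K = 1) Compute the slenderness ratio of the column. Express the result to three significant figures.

λ ≈ 119

d_o = 109 mm, d_i = 83.3 mm
I = π(d_o⁴ − d_i⁴)/64 = π(109⁴ − 83.30⁴)/64 = 4.566×10^6 mm⁴
A = 3.882×10^3 mm²;  r_min = √(I/A) = √(4.566×10^6/3.882×10^3) = 34.30 mm
L_e = K·L = 1 × 4.09 m = 4.090 m = 4090.0 mm
λ = L_e / r_min = 4090.0 / 34.30 = 119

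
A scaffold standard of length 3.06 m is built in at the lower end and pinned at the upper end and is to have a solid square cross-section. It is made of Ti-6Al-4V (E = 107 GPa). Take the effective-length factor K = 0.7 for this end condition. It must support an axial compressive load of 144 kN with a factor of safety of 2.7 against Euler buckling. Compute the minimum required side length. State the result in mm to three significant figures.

a ≈ 67.1 mm

Required P_cr = n·P = 2.7 × 144 = 388.8 kN
L_e = K·L = 0.7 × 3.06 = 2.142 m
Required I = P_cr·L_e²/(π²E) = 3.888×10^5 × 2.142² / (π² × 1.07×10^11) = 1.689×10^-6 m⁴
I_req = 1.689×10^6 mm⁴
Solid square: I = a⁴/12  ⇒  a = (12I)^(1/4) = (12×1.689×10^6)^(1/4) = 67.1 mm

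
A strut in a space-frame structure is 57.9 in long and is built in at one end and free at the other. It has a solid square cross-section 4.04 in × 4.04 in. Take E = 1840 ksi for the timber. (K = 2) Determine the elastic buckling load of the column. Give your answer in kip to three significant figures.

I = a⁴/12 = 4.04⁴/12 = 22.20 in⁴
Effective length L_e = K·L = 2 × 57.9 = 115.8 in
P_cr = π²EI / L_e² = π² × 1840×10³ × 22.20 / 115.8² = 3.006×10^4 lb

P_cr ≈ 30.1 kip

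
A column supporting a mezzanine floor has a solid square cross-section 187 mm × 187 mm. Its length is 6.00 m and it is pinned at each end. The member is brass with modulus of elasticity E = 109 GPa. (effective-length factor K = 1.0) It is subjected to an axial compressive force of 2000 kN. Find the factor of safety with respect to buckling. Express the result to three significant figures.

I = a⁴/12 = 187⁴/12 = 1.019×10^8 mm⁴
I = 1.019×10^8 mm⁴ = 1.019×10^-4 m⁴
Effective length L_e = K·L = 1 × 6.00 = 6.000 m
P_cr = π²EI / L_e² = π² × 109×10⁹ × 1.019×10^-4 / 6.000² = 3.045×10^6 N
Factor of safety n = P_cr / P = 3045.2 / 2000 = 1.52

n ≈ 1.52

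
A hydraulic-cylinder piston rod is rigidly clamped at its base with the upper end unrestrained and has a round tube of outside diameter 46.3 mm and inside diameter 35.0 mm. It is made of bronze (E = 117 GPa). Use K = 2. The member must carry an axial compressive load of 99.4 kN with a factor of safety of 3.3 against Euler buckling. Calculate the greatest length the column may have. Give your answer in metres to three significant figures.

L_max ≈ 0.366 m

d_o = 46.3 mm, d_i = 35.0 mm
I = π(d_o⁴ − d_i⁴)/64 = π(46.3⁴ − 35.00⁴)/64 = 1.519×10^5 mm⁴
I = 1.519×10^-7 m⁴
Required critical load P_cr = n·P = 3.3 × 99.4 = 328.0 kN = 3.280×10^5 N
From P_cr = π²EI/(K·L)²:  L = (1/K)·√(π²EI/P_cr) = (1/2)·√(π²×1.17×10^11×1.519×10^-7/3.280×10^5)
L = 0.366 m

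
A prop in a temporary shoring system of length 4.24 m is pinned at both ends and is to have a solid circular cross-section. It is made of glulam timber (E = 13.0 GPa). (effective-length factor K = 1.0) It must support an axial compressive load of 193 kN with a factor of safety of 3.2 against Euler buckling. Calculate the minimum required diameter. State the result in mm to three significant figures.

d ≈ 205 mm

Required P_cr = n·P = 3.2 × 193 = 617.6 kN
L_e = K·L = 1 × 4.24 = 4.240 m
Required I = P_cr·L_e²/(π²E) = 6.176×10^5 × 4.240² / (π² × 1.30×10^10) = 8.654×10^-5 m⁴
I_req = 8.654×10^7 mm⁴
Solid circle: I = πd⁴/64  ⇒  d = (64I/π)^(1/4) = (64×8.654×10^7/π)^(1/4) = 205 mm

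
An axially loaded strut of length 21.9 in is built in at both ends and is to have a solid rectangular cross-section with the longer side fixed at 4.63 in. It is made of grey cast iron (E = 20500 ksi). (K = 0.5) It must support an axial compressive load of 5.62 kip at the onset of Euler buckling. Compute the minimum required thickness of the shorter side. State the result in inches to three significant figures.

L_e = K·L = 0.5 × 21.9 = 10.95 in
Required I = P_cr·L_e²/(π²E) = 5.620×10^3 × 10.95² / (π² × 2.05×10^7) = 3.331×10^-3 in⁴
Rectangle, weak axis: I_min = h·b³/12 with h = 4.63 in fixed  ⇒  b = (12I/h)^(1/3) = 0.205 in

b ≈ 0.205 in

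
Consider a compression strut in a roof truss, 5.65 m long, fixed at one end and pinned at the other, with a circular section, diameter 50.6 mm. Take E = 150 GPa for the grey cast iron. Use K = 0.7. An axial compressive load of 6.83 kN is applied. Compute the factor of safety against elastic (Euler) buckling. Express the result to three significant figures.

n ≈ 4.46

I = πd⁴/64 = π×50.6⁴/64 = 3.218×10^5 mm⁴
I = 3.218×10^5 mm⁴ = 3.218×10^-7 m⁴
Effective length L_e = K·L = 0.7 × 5.65 = 3.955 m
P_cr = π²EI / L_e² = π² × 150×10⁹ × 3.218×10^-7 / 3.955² = 3.046×10^4 N
Factor of safety n = P_cr / P = 30.456 / 6.83 = 4.46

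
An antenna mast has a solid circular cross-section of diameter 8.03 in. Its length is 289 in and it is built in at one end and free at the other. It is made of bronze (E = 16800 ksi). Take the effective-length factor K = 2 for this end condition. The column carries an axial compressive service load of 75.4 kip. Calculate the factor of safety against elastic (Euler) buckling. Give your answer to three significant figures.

n ≈ 1.34

I = πd⁴/64 = π×8.03⁴/64 = 204.1 in⁴
Effective length L_e = K·L = 2 × 289 = 578.0 in
P_cr = π²EI / L_e² = π² × 16800×10³ × 204.1 / 578.0² = 1.013×10^5 lb
Factor of safety n = P_cr / P = 101.29 / 75.4 = 1.34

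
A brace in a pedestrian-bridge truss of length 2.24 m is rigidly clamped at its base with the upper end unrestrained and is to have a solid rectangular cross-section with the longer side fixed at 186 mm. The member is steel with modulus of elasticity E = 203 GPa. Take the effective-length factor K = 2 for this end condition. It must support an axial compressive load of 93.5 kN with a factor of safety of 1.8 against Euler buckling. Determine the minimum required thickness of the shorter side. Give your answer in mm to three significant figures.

Required P_cr = n·P = 1.8 × 93.5 = 168.3 kN
L_e = K·L = 2 × 2.24 = 4.480 m
Required I = P_cr·L_e²/(π²E) = 1.683×10^5 × 4.480² / (π² × 2.03×10^11) = 1.686×10^-6 m⁴
I_req = 1.686×10^6 mm⁴
Rectangle, weak axis: I_min = h·b³/12 with h = 186 mm fixed  ⇒  b = (12I/h)^(1/3) = 47.7 mm

b ≈ 47.7 mm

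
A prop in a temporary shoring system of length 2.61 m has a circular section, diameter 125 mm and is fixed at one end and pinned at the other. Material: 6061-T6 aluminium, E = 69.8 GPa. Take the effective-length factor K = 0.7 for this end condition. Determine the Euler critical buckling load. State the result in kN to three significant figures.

I = πd⁴/64 = π×125⁴/64 = 1.198×10^7 mm⁴
I = 1.198×10^7 mm⁴ = 1.198×10^-5 m⁴
Effective length L_e = K·L = 0.7 × 2.61 = 1.827 m
P_cr = π²EI / L_e² = π² × 69.8×10⁹ × 1.198×10^-5 / 1.827² = 2.473×10^6 N

P_cr ≈ 2470 kN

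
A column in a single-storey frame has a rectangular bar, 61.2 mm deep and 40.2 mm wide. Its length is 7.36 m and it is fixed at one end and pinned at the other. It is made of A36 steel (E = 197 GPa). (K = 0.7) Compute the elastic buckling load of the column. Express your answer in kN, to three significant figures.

Buckling occurs about the weak axis: I_min = h·b³/12 with b = 40.2 mm (the shorter side).
I_min = 61.2×40.2³/12 = 3.313×10^5 mm⁴
I = 3.313×10^5 mm⁴ = 3.313×10^-7 m⁴
Effective length L_e = K·L = 0.7 × 7.36 = 5.152 m
P_cr = π²EI / L_e² = π² × 197×10⁹ × 3.313×10^-7 / 5.152² = 2.427×10^4 N

P_cr ≈ 24.3 kN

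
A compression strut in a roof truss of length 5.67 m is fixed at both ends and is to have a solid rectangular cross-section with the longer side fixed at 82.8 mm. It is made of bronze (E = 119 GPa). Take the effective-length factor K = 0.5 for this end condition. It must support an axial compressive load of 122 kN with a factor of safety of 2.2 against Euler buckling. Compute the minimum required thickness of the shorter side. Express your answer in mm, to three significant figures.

b ≈ 64.3 mm

Required P_cr = n·P = 2.2 × 122 = 268.4 kN
L_e = K·L = 0.5 × 5.67 = 2.835 m
Required I = P_cr·L_e²/(π²E) = 2.684×10^5 × 2.835² / (π² × 1.19×10^11) = 1.837×10^-6 m⁴
I_req = 1.837×10^6 mm⁴
Rectangle, weak axis: I_min = h·b³/12 with h = 82.8 mm fixed  ⇒  b = (12I/h)^(1/3) = 64.3 mm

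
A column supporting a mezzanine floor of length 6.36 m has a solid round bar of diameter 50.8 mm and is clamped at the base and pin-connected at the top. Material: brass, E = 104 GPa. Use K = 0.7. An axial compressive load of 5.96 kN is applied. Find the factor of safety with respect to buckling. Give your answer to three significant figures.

n ≈ 2.84

I = πd⁴/64 = π×50.8⁴/64 = 3.269×10^5 mm⁴
I = 3.269×10^5 mm⁴ = 3.269×10^-7 m⁴
Effective length L_e = K·L = 0.7 × 6.36 = 4.452 m
P_cr = π²EI / L_e² = π² × 104×10⁹ × 3.269×10^-7 / 4.452² = 1.693×10^4 N
Factor of safety n = P_cr / P = 16.930 / 5.96 = 2.84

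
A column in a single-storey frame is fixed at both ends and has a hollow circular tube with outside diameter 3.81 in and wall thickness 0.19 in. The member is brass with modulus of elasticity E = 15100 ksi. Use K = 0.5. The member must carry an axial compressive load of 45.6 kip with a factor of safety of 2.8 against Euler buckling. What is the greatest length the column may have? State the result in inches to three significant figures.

L_max ≈ 129 in

Inner diameter d_i = 3.81 − 2×0.19 = 3.430 in
I = π(d_o⁴ − d_i⁴)/64 = π(3.81⁴ − 3.430⁴)/64 = 3.549 in⁴
Required critical load P_cr = n·P = 2.8 × 45.6 = 127.7 kip = 1.277×10^5 lb
From P_cr = π²EI/(K·L)²:  L = (1/K)·√(π²EI/P_cr) = (1/0.5)·√(π²×1.51×10^7×3.549/1.277×10^5)
L = 129 in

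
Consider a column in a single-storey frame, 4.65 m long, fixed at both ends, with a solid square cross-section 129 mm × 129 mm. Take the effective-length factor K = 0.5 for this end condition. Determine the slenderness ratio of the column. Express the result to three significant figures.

λ ≈ 62.4

For a square r = a/√12 = 129/√12 = 37.24 mm
L_e = K·L = 0.5 × 4.65 m = 2.325 m = 2325.0 mm
λ = L_e / r_min = 2325.0 / 37.24 = 62.4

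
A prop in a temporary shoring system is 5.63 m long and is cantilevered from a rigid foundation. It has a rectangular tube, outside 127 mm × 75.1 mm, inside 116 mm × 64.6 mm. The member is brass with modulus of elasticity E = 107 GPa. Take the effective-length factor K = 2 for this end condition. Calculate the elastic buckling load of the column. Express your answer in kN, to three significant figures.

P_cr ≈ 15.6 kN

Weak-axis I_min = (h_o·b_o³ − h_i·b_i³)/12 with b_o = 75.1, b_i = 64.60 mm (shorter outer/inner sides).
I_min = (127×75.1³ − 116.0×64.60³)/12 = 1.877×10^6 mm⁴
I = 1.877×10^6 mm⁴ = 1.877×10^-6 m⁴
Effective length L_e = K·L = 2 × 5.63 = 11.26 m
P_cr = π²EI / L_e² = π² × 107×10⁹ × 1.877×10^-6 / 11.26² = 1.563×10^4 N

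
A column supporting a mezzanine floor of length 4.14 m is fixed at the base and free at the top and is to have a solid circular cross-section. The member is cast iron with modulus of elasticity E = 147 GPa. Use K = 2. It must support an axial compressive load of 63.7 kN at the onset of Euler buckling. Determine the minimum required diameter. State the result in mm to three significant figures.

L_e = K·L = 2 × 4.14 = 8.280 m
Required I = P_cr·L_e²/(π²E) = 6.370×10^4 × 8.280² / (π² × 1.47×10^11) = 3.010×10^-6 m⁴
I_req = 3.010×10^6 mm⁴
Solid circle: I = πd⁴/64  ⇒  d = (64I/π)^(1/4) = (64×3.010×10^6/π)^(1/4) = 88.5 mm

d ≈ 88.5 mm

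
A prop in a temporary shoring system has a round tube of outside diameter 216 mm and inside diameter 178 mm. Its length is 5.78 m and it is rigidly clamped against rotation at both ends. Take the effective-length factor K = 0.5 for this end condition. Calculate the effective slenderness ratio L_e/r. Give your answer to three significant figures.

d_o = 216 mm, d_i = 178 mm
I = π(d_o⁴ − d_i⁴)/64 = π(216⁴ − 178.0⁴)/64 = 5.757×10^7 mm⁴
A = 1.176×10^4 mm²;  r_min = √(I/A) = √(5.757×10^7/1.176×10^4) = 69.97 mm
L_e = K·L = 0.5 × 5.78 m = 2.890 m = 2890.0 mm
λ = L_e / r_min = 2890.0 / 69.97 = 41.3

λ ≈ 41.3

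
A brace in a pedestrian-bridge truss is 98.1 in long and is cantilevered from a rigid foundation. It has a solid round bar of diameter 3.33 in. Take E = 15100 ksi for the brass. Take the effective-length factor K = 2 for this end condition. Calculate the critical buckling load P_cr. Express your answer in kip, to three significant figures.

I = πd⁴/64 = π×3.33⁴/64 = 6.036 in⁴
Effective length L_e = K·L = 2 × 98.1 = 196.2 in
P_cr = π²EI / L_e² = π² × 15100×10³ × 6.036 / 196.2² = 2.337×10^4 lb

P_cr ≈ 23.4 kip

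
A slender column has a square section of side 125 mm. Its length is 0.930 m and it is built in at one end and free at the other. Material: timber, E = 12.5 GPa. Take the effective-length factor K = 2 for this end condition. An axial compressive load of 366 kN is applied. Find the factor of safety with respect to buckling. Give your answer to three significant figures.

I = a⁴/12 = 125⁴/12 = 2.035×10^7 mm⁴
I = 2.035×10^7 mm⁴ = 2.035×10^-5 m⁴
Effective length L_e = K·L = 2 × 0.930 = 1.860 m
P_cr = π²EI / L_e² = π² × 12.5×10⁹ × 2.035×10^-5 / 1.860² = 7.255×10^5 N
Factor of safety n = P_cr / P = 725.51 / 366 = 1.98

n ≈ 1.98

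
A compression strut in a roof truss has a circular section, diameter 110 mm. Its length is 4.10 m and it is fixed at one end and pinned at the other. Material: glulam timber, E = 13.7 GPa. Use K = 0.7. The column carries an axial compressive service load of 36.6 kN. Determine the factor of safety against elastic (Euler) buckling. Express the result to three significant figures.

I = πd⁴/64 = π×110⁴/64 = 7.187×10^6 mm⁴
I = 7.187×10^6 mm⁴ = 7.187×10^-6 m⁴
Effective length L_e = K·L = 0.7 × 4.10 = 2.870 m
P_cr = π²EI / L_e² = π² × 13.7×10⁹ × 7.187×10^-6 / 2.870² = 1.180×10^5 N
Factor of safety n = P_cr / P = 117.98 / 36.6 = 3.22

n ≈ 3.22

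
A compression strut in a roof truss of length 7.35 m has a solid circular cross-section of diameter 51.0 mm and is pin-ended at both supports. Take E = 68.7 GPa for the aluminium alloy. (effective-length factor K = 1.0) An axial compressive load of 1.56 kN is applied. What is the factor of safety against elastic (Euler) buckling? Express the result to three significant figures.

n ≈ 2.67

I = πd⁴/64 = π×51.0⁴/64 = 3.321×10^5 mm⁴
I = 3.321×10^5 mm⁴ = 3.321×10^-7 m⁴
Effective length L_e = K·L = 1 × 7.35 = 7.350 m
P_cr = π²EI / L_e² = π² × 68.7×10⁹ × 3.321×10^-7 / 7.350² = 4.168×10^3 N
Factor of safety n = P_cr / P = 4.1680 / 1.56 = 2.67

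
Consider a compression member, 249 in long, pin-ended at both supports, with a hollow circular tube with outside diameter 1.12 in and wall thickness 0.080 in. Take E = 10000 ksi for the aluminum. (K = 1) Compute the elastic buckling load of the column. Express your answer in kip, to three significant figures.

P_cr ≈ 0.0566 kip

Inner diameter d_i = 1.12 − 2×0.080 = 0.9600 in
I = π(d_o⁴ − d_i⁴)/64 = π(1.12⁴ − 0.9600⁴)/64 = 3.555×10^-2 in⁴
Effective length L_e = K·L = 1 × 249 = 249.0 in
P_cr = π²EI / L_e² = π² × 10000×10³ × 3.555×10^-2 / 249.0² = 56.59 lb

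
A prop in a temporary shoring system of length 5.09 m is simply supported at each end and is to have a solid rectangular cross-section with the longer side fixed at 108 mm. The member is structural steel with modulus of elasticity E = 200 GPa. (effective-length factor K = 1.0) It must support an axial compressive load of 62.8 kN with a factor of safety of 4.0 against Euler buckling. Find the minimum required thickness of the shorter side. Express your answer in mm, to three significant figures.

b ≈ 71.6 mm

Required P_cr = n·P = 4.0 × 62.8 = 251.2 kN
L_e = K·L = 1 × 5.09 = 5.090 m
Required I = P_cr·L_e²/(π²E) = 2.512×10^5 × 5.090² / (π² × 2.00×10^11) = 3.297×10^-6 m⁴
I_req = 3.297×10^6 mm⁴
Rectangle, weak axis: I_min = h·b³/12 with h = 108 mm fixed  ⇒  b = (12I/h)^(1/3) = 71.6 mm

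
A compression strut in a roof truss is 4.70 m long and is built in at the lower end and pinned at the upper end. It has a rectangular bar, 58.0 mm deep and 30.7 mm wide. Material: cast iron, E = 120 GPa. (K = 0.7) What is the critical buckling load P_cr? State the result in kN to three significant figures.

Buckling occurs about the weak axis: I_min = h·b³/12 with b = 30.7 mm (the shorter side).
I_min = 58.0×30.7³/12 = 1.398×10^5 mm⁴
I = 1.398×10^5 mm⁴ = 1.398×10^-7 m⁴
Effective length L_e = K·L = 0.7 × 4.70 = 3.290 m
P_cr = π²EI / L_e² = π² × 120×10⁹ × 1.398×10^-7 / 3.290² = 1.530×10^4 N

P_cr ≈ 15.3 kN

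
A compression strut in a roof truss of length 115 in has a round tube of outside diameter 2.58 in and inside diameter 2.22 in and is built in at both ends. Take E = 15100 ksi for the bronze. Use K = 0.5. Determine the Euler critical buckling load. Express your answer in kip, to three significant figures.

P_cr ≈ 44.3 kip

d_o = 2.58 in, d_i = 2.22 in
I = π(d_o⁴ − d_i⁴)/64 = π(2.58⁴ − 2.220⁴)/64 = 0.9827 in⁴
Effective length L_e = K·L = 0.5 × 115 = 57.50 in
P_cr = π²EI / L_e² = π² × 15100×10³ × 0.9827 / 57.50² = 4.429×10^4 lb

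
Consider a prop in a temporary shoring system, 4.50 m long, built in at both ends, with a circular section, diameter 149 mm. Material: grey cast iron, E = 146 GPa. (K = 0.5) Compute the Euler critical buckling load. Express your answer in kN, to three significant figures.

P_cr ≈ 6890 kN

I = πd⁴/64 = π×149⁴/64 = 2.419×10^7 mm⁴
I = 2.419×10^7 mm⁴ = 2.419×10^-5 m⁴
Effective length L_e = K·L = 0.5 × 4.50 = 2.250 m
P_cr = π²EI / L_e² = π² × 146×10⁹ × 2.419×10^-5 / 2.250² = 6.887×10^6 N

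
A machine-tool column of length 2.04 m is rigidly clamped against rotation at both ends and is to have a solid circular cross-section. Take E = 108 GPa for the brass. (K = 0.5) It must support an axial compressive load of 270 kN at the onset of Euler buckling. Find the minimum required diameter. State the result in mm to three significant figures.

d ≈ 48.1 mm

L_e = K·L = 0.5 × 2.04 = 1.020 m
Required I = P_cr·L_e²/(π²E) = 2.700×10^5 × 1.020² / (π² × 1.08×10^11) = 2.635×10^-7 m⁴
I_req = 2.635×10^5 mm⁴
Solid circle: I = πd⁴/64  ⇒  d = (64I/π)^(1/4) = (64×2.635×10^5/π)^(1/4) = 48.1 mm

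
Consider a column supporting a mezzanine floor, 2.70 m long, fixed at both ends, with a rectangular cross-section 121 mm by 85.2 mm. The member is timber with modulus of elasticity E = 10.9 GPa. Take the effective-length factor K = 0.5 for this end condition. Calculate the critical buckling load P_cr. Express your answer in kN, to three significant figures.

P_cr ≈ 368 kN

Buckling occurs about the weak axis: I_min = h·b³/12 with b = 85.2 mm (the shorter side).
I_min = 121×85.2³/12 = 6.236×10^6 mm⁴
I = 6.236×10^6 mm⁴ = 6.236×10^-6 m⁴
Effective length L_e = K·L = 0.5 × 2.70 = 1.350 m
P_cr = π²EI / L_e² = π² × 10.9×10⁹ × 6.236×10^-6 / 1.350² = 3.681×10^5 N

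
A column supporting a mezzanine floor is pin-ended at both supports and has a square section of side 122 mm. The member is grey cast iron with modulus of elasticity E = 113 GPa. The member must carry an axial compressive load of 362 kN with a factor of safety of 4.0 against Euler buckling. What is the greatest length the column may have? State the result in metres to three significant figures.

L_max ≈ 3.77 m

I = a⁴/12 = 122⁴/12 = 1.846×10^7 mm⁴
I = 1.846×10^-5 m⁴
Required critical load P_cr = n·P = 4.0 × 362 = 1448 kN = 1.448×10^6 N
From P_cr = π²EI/(K·L)²:  L = (1/K)·√(π²EI/P_cr) = (1/1)·√(π²×1.13×10^11×1.846×10^-5/1.448×10^6)
L = 3.77 m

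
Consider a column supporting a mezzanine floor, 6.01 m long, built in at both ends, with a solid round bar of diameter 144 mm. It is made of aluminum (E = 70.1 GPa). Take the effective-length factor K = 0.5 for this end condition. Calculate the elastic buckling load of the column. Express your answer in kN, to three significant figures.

P_cr ≈ 1620 kN

I = πd⁴/64 = π×144⁴/64 = 2.111×10^7 mm⁴
I = 2.111×10^7 mm⁴ = 2.111×10^-5 m⁴
Effective length L_e = K·L = 0.5 × 6.01 = 3.005 m
P_cr = π²EI / L_e² = π² × 70.1×10⁹ × 2.111×10^-5 / 3.005² = 1.617×10^6 N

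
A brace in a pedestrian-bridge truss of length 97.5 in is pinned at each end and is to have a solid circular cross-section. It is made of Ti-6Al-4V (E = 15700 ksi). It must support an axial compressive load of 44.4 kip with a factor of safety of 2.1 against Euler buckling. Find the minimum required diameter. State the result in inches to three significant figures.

d ≈ 3.29 in

Required P_cr = n·P = 2.1 × 44.4 = 93.24 kip
L_e = K·L = 1 × 97.5 = 97.50 in
Required I = P_cr·L_e²/(π²E) = 9.324×10^4 × 97.50² / (π² × 1.57×10^7) = 5.720 in⁴
Solid circle: I = πd⁴/64  ⇒  d = (64I/π)^(1/4) = (64×5.720/π)^(1/4) = 3.29 in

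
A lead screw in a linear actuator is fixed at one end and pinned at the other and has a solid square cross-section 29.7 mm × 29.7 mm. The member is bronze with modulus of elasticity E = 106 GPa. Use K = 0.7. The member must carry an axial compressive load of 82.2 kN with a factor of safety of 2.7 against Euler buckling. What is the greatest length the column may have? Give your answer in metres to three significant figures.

L_max ≈ 0.790 m

I = a⁴/12 = 29.7⁴/12 = 6.484×10^4 mm⁴
I = 6.484×10^-8 m⁴
Required critical load P_cr = n·P = 2.7 × 82.2 = 221.9 kN = 2.219×10^5 N
From P_cr = π²EI/(K·L)²:  L = (1/K)·√(π²EI/P_cr) = (1/0.7)·√(π²×1.06×10^11×6.484×10^-8/2.219×10^5)
L = 0.790 m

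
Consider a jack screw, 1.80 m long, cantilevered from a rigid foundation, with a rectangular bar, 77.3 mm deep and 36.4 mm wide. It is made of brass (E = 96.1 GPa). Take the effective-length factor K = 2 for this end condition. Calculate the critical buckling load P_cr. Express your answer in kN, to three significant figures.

P_cr ≈ 22.7 kN

Buckling occurs about the weak axis: I_min = h·b³/12 with b = 36.4 mm (the shorter side).
I_min = 77.3×36.4³/12 = 3.107×10^5 mm⁴
I = 3.107×10^5 mm⁴ = 3.107×10^-7 m⁴
Effective length L_e = K·L = 2 × 1.80 = 3.600 m
P_cr = π²EI / L_e² = π² × 96.1×10⁹ × 3.107×10^-7 / 3.600² = 2.274×10^4 N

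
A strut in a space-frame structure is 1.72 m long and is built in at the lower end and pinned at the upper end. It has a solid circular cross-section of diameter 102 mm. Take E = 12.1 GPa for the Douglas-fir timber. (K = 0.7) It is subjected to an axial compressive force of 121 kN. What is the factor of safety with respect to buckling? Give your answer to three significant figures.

I = πd⁴/64 = π×102⁴/64 = 5.313×10^6 mm⁴
I = 5.313×10^6 mm⁴ = 5.313×10^-6 m⁴
Effective length L_e = K·L = 0.7 × 1.72 = 1.204 m
P_cr = π²EI / L_e² = π² × 12.1×10⁹ × 5.313×10^-6 / 1.204² = 4.377×10^5 N
Factor of safety n = P_cr / P = 437.73 / 121 = 3.62

n ≈ 3.62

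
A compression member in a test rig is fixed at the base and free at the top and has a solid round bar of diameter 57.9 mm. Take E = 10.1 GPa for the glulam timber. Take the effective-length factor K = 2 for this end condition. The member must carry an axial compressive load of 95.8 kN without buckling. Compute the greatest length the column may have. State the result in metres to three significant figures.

I = πd⁴/64 = π×57.9⁴/64 = 5.517×10^5 mm⁴
I = 5.517×10^-7 m⁴
At the buckling limit P_cr = P = 9.580×10^4 N
From P_cr = π²EI/(K·L)²:  L = (1/K)·√(π²EI/P_cr) = (1/2)·√(π²×1.01×10^10×5.517×10^-7/9.580×10^4)
L = 0.379 m

L_max ≈ 0.379 m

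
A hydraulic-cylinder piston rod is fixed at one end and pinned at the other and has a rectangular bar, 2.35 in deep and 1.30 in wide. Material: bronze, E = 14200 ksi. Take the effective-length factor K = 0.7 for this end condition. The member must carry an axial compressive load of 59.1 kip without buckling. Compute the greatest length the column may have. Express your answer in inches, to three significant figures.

L_max ≈ 45.6 in

Buckling occurs about the weak axis: I_min = h·b³/12 with b = 1.30 in (the shorter side).
I_min = 2.35×1.30³/12 = 0.4302 in⁴
At the buckling limit P_cr = P = 5.910×10^4 lb
From P_cr = π²EI/(K·L)²:  L = (1/K)·√(π²EI/P_cr) = (1/0.7)·√(π²×1.42×10^7×0.4302/5.910×10^4)
L = 45.6 in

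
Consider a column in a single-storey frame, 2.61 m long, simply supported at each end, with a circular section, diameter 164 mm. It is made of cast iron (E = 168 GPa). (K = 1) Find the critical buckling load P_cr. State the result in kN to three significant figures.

I = πd⁴/64 = π×164⁴/64 = 3.551×10^7 mm⁴
I = 3.551×10^7 mm⁴ = 3.551×10^-5 m⁴
Effective length L_e = K·L = 1 × 2.61 = 2.610 m
P_cr = π²EI / L_e² = π² × 168×10⁹ × 3.551×10^-5 / 2.610² = 8.643×10^6 N

P_cr ≈ 8640 kN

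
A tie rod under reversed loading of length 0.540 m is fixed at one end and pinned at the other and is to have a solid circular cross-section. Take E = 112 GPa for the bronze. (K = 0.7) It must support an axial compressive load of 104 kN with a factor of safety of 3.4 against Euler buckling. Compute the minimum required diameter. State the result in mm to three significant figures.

d ≈ 31.1 mm

Required P_cr = n·P = 3.4 × 104 = 353.6 kN
L_e = K·L = 0.7 × 0.540 = 0.3780 m
Required I = P_cr·L_e²/(π²E) = 3.536×10^5 × 0.3780² / (π² × 1.12×10^11) = 4.571×10^-8 m⁴
I_req = 4.571×10^4 mm⁴
Solid circle: I = πd⁴/64  ⇒  d = (64I/π)^(1/4) = (64×4.571×10^4/π)^(1/4) = 31.1 mm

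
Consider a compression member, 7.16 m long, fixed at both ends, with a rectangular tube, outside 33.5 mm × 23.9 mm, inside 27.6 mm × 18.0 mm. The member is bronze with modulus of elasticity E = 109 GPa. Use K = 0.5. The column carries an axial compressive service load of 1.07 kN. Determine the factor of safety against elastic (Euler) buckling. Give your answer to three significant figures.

Weak-axis I_min = (h_o·b_o³ − h_i·b_i³)/12 with b_o = 23.9, b_i = 18.00 mm (shorter outer/inner sides).
I_min = (33.5×23.9³ − 27.60×18.00³)/12 = 2.470×10^4 mm⁴
I = 2.470×10^4 mm⁴ = 2.470×10^-8 m⁴
Effective length L_e = K·L = 0.5 × 7.16 = 3.580 m
P_cr = π²EI / L_e² = π² × 109×10⁹ × 2.470×10^-8 / 3.580² = 2.073×10^3 N
Factor of safety n = P_cr / P = 2.0731 / 1.07 = 1.94

n ≈ 1.94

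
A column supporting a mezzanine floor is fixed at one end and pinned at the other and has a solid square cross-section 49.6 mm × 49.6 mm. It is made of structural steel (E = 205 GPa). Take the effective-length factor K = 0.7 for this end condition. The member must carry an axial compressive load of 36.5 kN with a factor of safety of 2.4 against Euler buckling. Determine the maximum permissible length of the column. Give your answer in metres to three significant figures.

L_max ≈ 4.88 m

I = a⁴/12 = 49.6⁴/12 = 5.044×10^5 mm⁴
I = 5.044×10^-7 m⁴
Required critical load P_cr = n·P = 2.4 × 36.5 = 87.60 kN = 8.760×10^4 N
From P_cr = π²EI/(K·L)²:  L = (1/K)·√(π²EI/P_cr) = (1/0.7)·√(π²×2.05×10^11×5.044×10^-7/8.760×10^4)
L = 4.88 m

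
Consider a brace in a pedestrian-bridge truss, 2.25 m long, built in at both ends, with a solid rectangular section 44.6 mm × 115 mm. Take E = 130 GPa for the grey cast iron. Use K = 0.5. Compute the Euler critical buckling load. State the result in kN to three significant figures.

P_cr ≈ 862 kN

Buckling occurs about the weak axis: I_min = h·b³/12 with b = 44.6 mm (the shorter side).
I_min = 115×44.6³/12 = 8.502×10^5 mm⁴
I = 8.502×10^5 mm⁴ = 8.502×10^-7 m⁴
Effective length L_e = K·L = 0.5 × 2.25 = 1.125 m
P_cr = π²EI / L_e² = π² × 130×10⁹ × 8.502×10^-7 / 1.125² = 8.619×10^5 N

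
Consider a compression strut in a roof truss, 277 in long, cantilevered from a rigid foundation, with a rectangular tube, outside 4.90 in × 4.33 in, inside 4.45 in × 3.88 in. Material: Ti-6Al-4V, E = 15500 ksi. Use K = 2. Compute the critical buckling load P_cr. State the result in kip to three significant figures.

Weak-axis I_min = (h_o·b_o³ − h_i·b_i³)/12 with b_o = 4.33, b_i = 3.880 in (shorter outer/inner sides).
I_min = (4.90×4.33³ − 4.450×3.880³)/12 = 11.49 in⁴
Effective length L_e = K·L = 2 × 277 = 554.0 in
P_cr = π²EI / L_e² = π² × 15500×10³ × 11.49 / 554.0² = 5.726×10^3 lb

P_cr ≈ 5.73 kip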